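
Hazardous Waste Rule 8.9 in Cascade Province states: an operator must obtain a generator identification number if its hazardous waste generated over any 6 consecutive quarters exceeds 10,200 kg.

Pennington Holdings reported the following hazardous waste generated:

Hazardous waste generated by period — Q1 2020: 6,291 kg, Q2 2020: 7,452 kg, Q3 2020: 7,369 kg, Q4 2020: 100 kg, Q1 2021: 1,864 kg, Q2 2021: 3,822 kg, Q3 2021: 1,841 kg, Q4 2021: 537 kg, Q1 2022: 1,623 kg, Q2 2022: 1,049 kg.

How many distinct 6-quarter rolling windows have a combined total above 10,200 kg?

Q1 2020–Q2 2021: 6,291 kg + 7,452 kg + 7,369 kg + 100 kg + 1,864 kg + 3,822 kg = 26,898 kg (over)
Q2 2020–Q3 2021: 7,452 kg + 7,369 kg + 100 kg + 1,864 kg + 3,822 kg + 1,841 kg = 22,448 kg (over)
Q3 2020–Q4 2021: 7,369 kg + 100 kg + 1,864 kg + 3,822 kg + 1,841 kg + 537 kg = 15,533 kg (over)
Q4 2020–Q1 2022: 100 kg + 1,864 kg + 3,822 kg + 1,841 kg + 537 kg + 1,623 kg = 9,787 kg (under)
Q1 2021–Q2 2022: 1,864 kg + 3,822 kg + 1,841 kg + 537 kg + 1,623 kg + 1,049 kg = 10,736 kg (over)
4 windows exceed the threshold.

4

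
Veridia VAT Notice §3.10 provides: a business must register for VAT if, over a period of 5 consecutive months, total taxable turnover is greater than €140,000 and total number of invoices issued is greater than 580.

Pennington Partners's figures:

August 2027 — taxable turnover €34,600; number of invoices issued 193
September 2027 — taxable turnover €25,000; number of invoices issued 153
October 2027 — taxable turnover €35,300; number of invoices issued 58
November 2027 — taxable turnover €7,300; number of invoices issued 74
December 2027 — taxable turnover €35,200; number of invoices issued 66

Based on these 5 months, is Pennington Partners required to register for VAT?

No

Total taxable turnover: €34,600 + €25,000 + €35,300 + €7,300 + €35,200 = €137,400 (≤ €140,000).
Total number of invoices issued: 193 + 153 + 58 + 74 + 66 = 544 (≤ 580).
The test is 'and': the rule requires both, and at least one is not exceeded.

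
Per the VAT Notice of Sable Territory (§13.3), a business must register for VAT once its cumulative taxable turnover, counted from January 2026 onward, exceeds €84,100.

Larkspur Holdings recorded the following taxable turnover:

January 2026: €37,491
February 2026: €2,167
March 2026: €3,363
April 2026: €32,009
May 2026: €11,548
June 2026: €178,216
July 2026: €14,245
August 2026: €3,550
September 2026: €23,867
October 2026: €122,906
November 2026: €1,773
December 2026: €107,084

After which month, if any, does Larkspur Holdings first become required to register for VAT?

May 2026

Through January 2026: €37,491
Through February 2026: €39,658
Through March 2026: €43,021
Through April 2026: €75,030
Through May 2026: €86,578 ← exceeds threshold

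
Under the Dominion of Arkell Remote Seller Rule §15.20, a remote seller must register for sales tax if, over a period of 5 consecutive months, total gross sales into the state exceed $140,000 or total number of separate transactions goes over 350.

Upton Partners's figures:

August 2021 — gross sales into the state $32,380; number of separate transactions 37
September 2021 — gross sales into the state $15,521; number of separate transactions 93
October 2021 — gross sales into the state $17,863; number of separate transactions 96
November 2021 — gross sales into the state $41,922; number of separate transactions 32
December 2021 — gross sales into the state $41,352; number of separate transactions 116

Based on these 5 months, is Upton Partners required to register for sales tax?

Yes

Total gross sales into the state: $32,380 + $15,521 + $17,863 + $41,922 + $41,352 = $149,038 (> $140,000).
Total number of separate transactions: 37 + 93 + 96 + 32 + 116 = 374 (> 350).
The test is 'or': at least one threshold is exceeded.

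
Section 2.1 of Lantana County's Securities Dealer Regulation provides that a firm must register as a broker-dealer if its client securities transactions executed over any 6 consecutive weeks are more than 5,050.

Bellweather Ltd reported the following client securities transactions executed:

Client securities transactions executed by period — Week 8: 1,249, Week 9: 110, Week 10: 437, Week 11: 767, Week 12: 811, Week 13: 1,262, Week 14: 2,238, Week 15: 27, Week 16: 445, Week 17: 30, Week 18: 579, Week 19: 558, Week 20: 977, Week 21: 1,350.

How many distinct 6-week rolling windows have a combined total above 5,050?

Week 8–Week 13: 1,249 + 110 + 437 + 767 + 811 + 1,262 = 4,636 (under)
Week 9–Week 14: 110 + 437 + 767 + 811 + 1,262 + 2,238 = 5,625 (over)
Week 10–Week 15: 437 + 767 + 811 + 1,262 + 2,238 + 27 = 5,542 (over)
Week 11–Week 16: 767 + 811 + 1,262 + 2,238 + 27 + 445 = 5,550 (over)
Week 12–Week 17: 811 + 1,262 + 2,238 + 27 + 445 + 30 = 4,813 (under)
Week 13–Week 18: 1,262 + 2,238 + 27 + 445 + 30 + 579 = 4,581 (under)
Week 14–Week 19: 2,238 + 27 + 445 + 30 + 579 + 558 = 3,877 (under)
Week 15–Week 20: 27 + 445 + 30 + 579 + 558 + 977 = 2,616 (under)
Week 16–Week 21: 445 + 30 + 579 + 558 + 977 + 1,350 = 3,939 (under)
3 windows exceed the threshold.

3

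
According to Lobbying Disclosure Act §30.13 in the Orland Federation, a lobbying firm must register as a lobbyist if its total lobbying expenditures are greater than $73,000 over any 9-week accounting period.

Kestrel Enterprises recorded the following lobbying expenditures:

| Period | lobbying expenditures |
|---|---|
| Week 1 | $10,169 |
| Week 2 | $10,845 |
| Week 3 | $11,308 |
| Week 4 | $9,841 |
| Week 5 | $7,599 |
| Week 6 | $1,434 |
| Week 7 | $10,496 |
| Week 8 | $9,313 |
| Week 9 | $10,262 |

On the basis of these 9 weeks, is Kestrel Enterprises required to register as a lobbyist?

Yes

Total lobbying expenditures: $10,169 + $10,845 + $11,308 + $9,841 + $7,599 + $1,434 + $10,496 + $9,313 + $10,262 = $81,267.
$81,267 > $73,000, so the threshold is exceeded.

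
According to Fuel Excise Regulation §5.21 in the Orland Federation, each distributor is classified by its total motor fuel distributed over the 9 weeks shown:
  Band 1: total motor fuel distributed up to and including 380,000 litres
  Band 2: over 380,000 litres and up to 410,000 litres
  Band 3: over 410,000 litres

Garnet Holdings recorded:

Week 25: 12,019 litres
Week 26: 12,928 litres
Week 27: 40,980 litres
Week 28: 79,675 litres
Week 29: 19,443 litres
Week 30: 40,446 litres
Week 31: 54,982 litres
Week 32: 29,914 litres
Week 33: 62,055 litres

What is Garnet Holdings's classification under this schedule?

Band 1

Total motor fuel distributed: 12,019 litres + 12,928 litres + 40,980 litres + 79,675 litres + 19,443 litres + 40,446 litres + 54,982 litres + 29,914 litres + 62,055 litres = 352,442 litres.
352,442 litres ≤ 380,000 litres, so Band 1 applies.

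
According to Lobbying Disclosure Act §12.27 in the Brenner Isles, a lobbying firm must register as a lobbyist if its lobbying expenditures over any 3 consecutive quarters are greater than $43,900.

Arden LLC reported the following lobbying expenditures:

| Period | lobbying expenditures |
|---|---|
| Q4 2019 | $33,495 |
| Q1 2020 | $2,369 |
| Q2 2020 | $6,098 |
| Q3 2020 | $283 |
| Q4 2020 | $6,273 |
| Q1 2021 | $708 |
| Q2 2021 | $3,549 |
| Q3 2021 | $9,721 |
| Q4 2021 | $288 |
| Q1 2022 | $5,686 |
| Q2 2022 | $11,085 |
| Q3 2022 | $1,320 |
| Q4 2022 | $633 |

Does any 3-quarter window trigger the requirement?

Q4 2019–Q2 2020: $33,495 + $2,369 + $6,098 = $41,962 (under)
Q1 2020–Q3 2020: $2,369 + $6,098 + $283 = $8,750 (under)
Q2 2020–Q4 2020: $6,098 + $283 + $6,273 = $12,654 (under)
Q3 2020–Q1 2021: $283 + $6,273 + $708 = $7,264 (under)
Q4 2020–Q2 2021: $6,273 + $708 + $3,549 = $10,530 (under)
Q1 2021–Q3 2021: $708 + $3,549 + $9,721 = $13,978 (under)
Q2 2021–Q4 2021: $3,549 + $9,721 + $288 = $13,558 (under)
Q3 2021–Q1 2022: $9,721 + $288 + $5,686 = $15,695 (under)
Q4 2021–Q2 2022: $288 + $5,686 + $11,085 = $17,059 (under)
Q1 2022–Q3 2022: $5,686 + $11,085 + $1,320 = $18,091 (under)
Q2 2022–Q4 2022: $11,085 + $1,320 + $633 = $13,038 (under)
No window exceeds $43,900.

No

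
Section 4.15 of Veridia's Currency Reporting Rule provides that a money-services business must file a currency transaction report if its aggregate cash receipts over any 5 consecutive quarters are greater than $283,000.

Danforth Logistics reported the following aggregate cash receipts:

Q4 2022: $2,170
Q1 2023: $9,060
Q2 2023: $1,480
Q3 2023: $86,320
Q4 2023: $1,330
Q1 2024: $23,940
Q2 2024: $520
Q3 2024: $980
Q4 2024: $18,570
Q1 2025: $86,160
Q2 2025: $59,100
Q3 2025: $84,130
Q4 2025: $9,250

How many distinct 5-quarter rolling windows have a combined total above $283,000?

Q4 2022–Q4 2023: $2,170 + $9,060 + $1,480 + $86,320 + $1,330 = $100,360 (under)
Q1 2023–Q1 2024: $9,060 + $1,480 + $86,320 + $1,330 + $23,940 = $122,130 (under)
Q2 2023–Q2 2024: $1,480 + $86,320 + $1,330 + $23,940 + $520 = $113,590 (under)
Q3 2023–Q3 2024: $86,320 + $1,330 + $23,940 + $520 + $980 = $113,090 (under)
Q4 2023–Q4 2024: $1,330 + $23,940 + $520 + $980 + $18,570 = $45,340 (under)
Q1 2024–Q1 2025: $23,940 + $520 + $980 + $18,570 + $86,160 = $130,170 (under)
Q2 2024–Q2 2025: $520 + $980 + $18,570 + $86,160 + $59,100 = $165,330 (under)
Q3 2024–Q3 2025: $980 + $18,570 + $86,160 + $59,100 + $84,130 = $248,940 (under)
Q4 2024–Q4 2025: $18,570 + $86,160 + $59,100 + $84,130 + $9,250 = $257,210 (under)
0 windows exceed the threshold.

0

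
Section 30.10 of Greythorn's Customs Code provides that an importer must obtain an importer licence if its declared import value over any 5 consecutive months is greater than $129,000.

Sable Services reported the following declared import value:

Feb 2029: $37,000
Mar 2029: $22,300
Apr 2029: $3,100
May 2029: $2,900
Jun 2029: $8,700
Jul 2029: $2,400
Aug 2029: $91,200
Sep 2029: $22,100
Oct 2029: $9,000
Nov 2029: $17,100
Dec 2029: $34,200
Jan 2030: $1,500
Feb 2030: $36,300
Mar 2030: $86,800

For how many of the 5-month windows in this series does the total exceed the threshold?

4

Feb 2029–Jun 2029: $37,000 + $22,300 + $3,100 + $2,900 + $8,700 = $74,000 (under)
Mar 2029–Jul 2029: $22,300 + $3,100 + $2,900 + $8,700 + $2,400 = $39,400 (under)
Apr 2029–Aug 2029: $3,100 + $2,900 + $8,700 + $2,400 + $91,200 = $108,300 (under)
May 2029–Sep 2029: $2,900 + $8,700 + $2,400 + $91,200 + $22,100 = $127,300 (under)
Jun 2029–Oct 2029: $8,700 + $2,400 + $91,200 + $22,100 + $9,000 = $133,400 (over)
Jul 2029–Nov 2029: $2,400 + $91,200 + $22,100 + $9,000 + $17,100 = $141,800 (over)
Aug 2029–Dec 2029: $91,200 + $22,100 + $9,000 + $17,100 + $34,200 = $173,600 (over)
Sep 2029–Jan 2030: $22,100 + $9,000 + $17,100 + $34,200 + $1,500 = $83,900 (under)
Oct 2029–Feb 2030: $9,000 + $17,100 + $34,200 + $1,500 + $36,300 = $98,100 (under)
Nov 2029–Mar 2030: $17,100 + $34,200 + $1,500 + $36,300 + $86,800 = $175,900 (over)
4 windows exceed the threshold.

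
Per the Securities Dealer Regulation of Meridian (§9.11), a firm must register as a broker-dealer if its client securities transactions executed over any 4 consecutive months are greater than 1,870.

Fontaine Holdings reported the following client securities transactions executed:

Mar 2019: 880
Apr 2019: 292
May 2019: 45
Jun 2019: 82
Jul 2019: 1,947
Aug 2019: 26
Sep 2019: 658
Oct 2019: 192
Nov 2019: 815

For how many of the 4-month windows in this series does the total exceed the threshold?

Mar 2019–Jun 2019: 880 + 292 + 45 + 82 = 1,299 (under)
Apr 2019–Jul 2019: 292 + 45 + 82 + 1,947 = 2,366 (over)
May 2019–Aug 2019: 45 + 82 + 1,947 + 26 = 2,100 (over)
Jun 2019–Sep 2019: 82 + 1,947 + 26 + 658 = 2,713 (over)
Jul 2019–Oct 2019: 1,947 + 26 + 658 + 192 = 2,823 (over)
Aug 2019–Nov 2019: 26 + 658 + 192 + 815 = 1,691 (under)
4 windows exceed the threshold.

4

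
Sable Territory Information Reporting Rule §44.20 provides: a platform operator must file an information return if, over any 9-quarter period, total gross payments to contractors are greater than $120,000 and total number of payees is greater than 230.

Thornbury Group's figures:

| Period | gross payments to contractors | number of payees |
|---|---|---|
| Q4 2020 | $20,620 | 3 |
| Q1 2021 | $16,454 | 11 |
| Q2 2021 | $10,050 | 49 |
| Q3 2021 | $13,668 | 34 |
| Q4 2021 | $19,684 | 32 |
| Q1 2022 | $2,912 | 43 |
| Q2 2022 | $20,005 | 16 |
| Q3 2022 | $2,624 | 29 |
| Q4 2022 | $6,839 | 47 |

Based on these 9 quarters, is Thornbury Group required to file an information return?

No

Total gross payments to contractors: $20,620 + $16,454 + $10,050 + $13,668 + $19,684 + $2,912 + $20,005 + $2,624 + $6,839 = $112,856 (≤ $120,000).
Total number of payees: 3 + 11 + 49 + 34 + 32 + 43 + 16 + 29 + 47 = 264 (> 230).
The test is 'and': the rule requires both, and at least one is not exceeded.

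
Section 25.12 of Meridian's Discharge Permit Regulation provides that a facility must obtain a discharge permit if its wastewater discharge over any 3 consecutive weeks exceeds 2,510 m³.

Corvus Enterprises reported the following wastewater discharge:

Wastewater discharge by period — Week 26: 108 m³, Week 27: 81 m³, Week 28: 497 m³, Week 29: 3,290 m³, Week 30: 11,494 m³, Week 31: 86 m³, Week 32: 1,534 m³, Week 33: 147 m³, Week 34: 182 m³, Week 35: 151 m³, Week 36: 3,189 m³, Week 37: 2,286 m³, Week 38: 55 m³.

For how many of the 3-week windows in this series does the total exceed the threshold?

7

Week 26–Week 28: 108 m³ + 81 m³ + 497 m³ = 686 m³ (under)
Week 27–Week 29: 81 m³ + 497 m³ + 3,290 m³ = 3,868 m³ (over)
Week 28–Week 30: 497 m³ + 3,290 m³ + 11,494 m³ = 15,281 m³ (over)
Week 29–Week 31: 3,290 m³ + 11,494 m³ + 86 m³ = 14,870 m³ (over)
Week 30–Week 32: 11,494 m³ + 86 m³ + 1,534 m³ = 13,114 m³ (over)
Week 31–Week 33: 86 m³ + 1,534 m³ + 147 m³ = 1,767 m³ (under)
Week 32–Week 34: 1,534 m³ + 147 m³ + 182 m³ = 1,863 m³ (under)
Week 33–Week 35: 147 m³ + 182 m³ + 151 m³ = 480 m³ (under)
Week 34–Week 36: 182 m³ + 151 m³ + 3,189 m³ = 3,522 m³ (over)
Week 35–Week 37: 151 m³ + 3,189 m³ + 2,286 m³ = 5,626 m³ (over)
Week 36–Week 38: 3,189 m³ + 2,286 m³ + 55 m³ = 5,530 m³ (over)
7 windows exceed the threshold.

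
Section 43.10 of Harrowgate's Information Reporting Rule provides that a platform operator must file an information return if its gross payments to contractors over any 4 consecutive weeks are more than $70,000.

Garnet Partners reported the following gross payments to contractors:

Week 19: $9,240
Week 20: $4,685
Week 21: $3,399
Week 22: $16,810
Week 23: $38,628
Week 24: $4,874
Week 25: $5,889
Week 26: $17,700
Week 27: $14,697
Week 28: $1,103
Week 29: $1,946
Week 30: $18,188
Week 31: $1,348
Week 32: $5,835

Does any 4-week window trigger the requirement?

Week 19–Week 22: $9,240 + $4,685 + $3,399 + $16,810 = $34,134 (under)
Week 20–Week 23: $4,685 + $3,399 + $16,810 + $38,628 = $63,522 (under)
Week 21–Week 24: $3,399 + $16,810 + $38,628 + $4,874 = $63,711 (under)
Week 22–Week 25: $16,810 + $38,628 + $4,874 + $5,889 = $66,201 (under)
Week 23–Week 26: $38,628 + $4,874 + $5,889 + $17,700 = $67,091 (under)
Week 24–Week 27: $4,874 + $5,889 + $17,700 + $14,697 = $43,160 (under)
Week 25–Week 28: $5,889 + $17,700 + $14,697 + $1,103 = $39,389 (under)
Week 26–Week 29: $17,700 + $14,697 + $1,103 + $1,946 = $35,446 (under)
Week 27–Week 30: $14,697 + $1,103 + $1,946 + $18,188 = $35,934 (under)
Week 28–Week 31: $1,103 + $1,946 + $18,188 + $1,348 = $22,585 (under)
Week 29–Week 32: $1,946 + $18,188 + $1,348 + $5,835 = $27,317 (under)
No window exceeds $70,000.

No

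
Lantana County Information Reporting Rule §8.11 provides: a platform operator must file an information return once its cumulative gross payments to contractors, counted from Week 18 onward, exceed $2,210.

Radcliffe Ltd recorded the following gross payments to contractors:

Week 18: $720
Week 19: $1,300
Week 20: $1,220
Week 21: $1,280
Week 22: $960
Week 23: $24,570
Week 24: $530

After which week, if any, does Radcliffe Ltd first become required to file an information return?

Through Week 18: $720
Through Week 19: $2,020
Through Week 20: $3,240 ← exceeds threshold

Week 20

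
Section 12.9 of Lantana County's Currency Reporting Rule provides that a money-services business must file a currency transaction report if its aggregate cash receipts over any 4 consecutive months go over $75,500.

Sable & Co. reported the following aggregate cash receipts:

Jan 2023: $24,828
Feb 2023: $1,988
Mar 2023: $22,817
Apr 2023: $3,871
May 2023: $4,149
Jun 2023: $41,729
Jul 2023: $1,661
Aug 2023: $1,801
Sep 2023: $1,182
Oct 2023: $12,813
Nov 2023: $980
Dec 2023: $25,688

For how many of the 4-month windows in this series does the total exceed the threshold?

Jan 2023–Apr 2023: $24,828 + $1,988 + $22,817 + $3,871 = $53,504 (under)
Feb 2023–May 2023: $1,988 + $22,817 + $3,871 + $4,149 = $32,825 (under)
Mar 2023–Jun 2023: $22,817 + $3,871 + $4,149 + $41,729 = $72,566 (under)
Apr 2023–Jul 2023: $3,871 + $4,149 + $41,729 + $1,661 = $51,410 (under)
May 2023–Aug 2023: $4,149 + $41,729 + $1,661 + $1,801 = $49,340 (under)
Jun 2023–Sep 2023: $41,729 + $1,661 + $1,801 + $1,182 = $46,373 (under)
Jul 2023–Oct 2023: $1,661 + $1,801 + $1,182 + $12,813 = $17,457 (under)
Aug 2023–Nov 2023: $1,801 + $1,182 + $12,813 + $980 = $16,776 (under)
Sep 2023–Dec 2023: $1,182 + $12,813 + $980 + $25,688 = $40,663 (under)
0 windows exceed the threshold.

0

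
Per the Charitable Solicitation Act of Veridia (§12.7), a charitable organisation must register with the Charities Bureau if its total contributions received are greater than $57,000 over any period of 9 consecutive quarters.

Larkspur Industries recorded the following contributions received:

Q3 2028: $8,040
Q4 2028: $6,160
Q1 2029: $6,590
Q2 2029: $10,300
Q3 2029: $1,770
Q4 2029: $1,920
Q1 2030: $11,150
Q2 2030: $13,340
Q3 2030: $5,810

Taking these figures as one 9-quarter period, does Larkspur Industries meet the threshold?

Yes

Total contributions received: $8,040 + $6,160 + $6,590 + $10,300 + $1,770 + $1,920 + $11,150 + $13,340 + $5,810 = $65,080.
$65,080 > $57,000, so the threshold is exceeded.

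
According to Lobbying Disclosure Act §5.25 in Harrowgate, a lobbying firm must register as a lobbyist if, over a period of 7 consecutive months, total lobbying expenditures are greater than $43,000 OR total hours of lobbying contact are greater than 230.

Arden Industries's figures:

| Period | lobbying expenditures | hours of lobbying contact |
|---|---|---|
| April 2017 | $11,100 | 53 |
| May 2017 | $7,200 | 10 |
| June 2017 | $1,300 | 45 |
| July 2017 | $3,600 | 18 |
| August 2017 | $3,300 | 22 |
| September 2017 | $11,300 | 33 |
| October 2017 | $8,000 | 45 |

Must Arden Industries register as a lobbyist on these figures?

Yes

Total lobbying expenditures: $11,100 + $7,200 + $1,300 + $3,600 + $3,300 + $11,300 + $8,000 = $45,800 (> $43,000).
Total hours of lobbying contact: 53 + 10 + 45 + 18 + 22 + 33 + 45 = 226 (≤ 230).
The test is 'or': at least one threshold is exceeded.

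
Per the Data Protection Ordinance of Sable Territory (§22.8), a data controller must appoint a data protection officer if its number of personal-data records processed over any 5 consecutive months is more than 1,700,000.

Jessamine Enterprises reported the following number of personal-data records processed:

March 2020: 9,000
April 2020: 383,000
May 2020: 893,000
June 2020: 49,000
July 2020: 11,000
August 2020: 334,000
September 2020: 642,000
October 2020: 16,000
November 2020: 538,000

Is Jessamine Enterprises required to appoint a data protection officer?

Yes

March 2020–July 2020: 9,000 + 383,000 + 893,000 + 49,000 + 11,000 = 1,345,000 (under)
April 2020–August 2020: 383,000 + 893,000 + 49,000 + 11,000 + 334,000 = 1,670,000 (under)
May 2020–September 2020: 893,000 + 49,000 + 11,000 + 334,000 + 642,000 = 1,929,000 (over)
June 2020–October 2020: 49,000 + 11,000 + 334,000 + 642,000 + 16,000 = 1,052,000 (under)
July 2020–November 2020: 11,000 + 334,000 + 642,000 + 16,000 + 538,000 = 1,541,000 (under)
At least one window exceeds 1,700,000.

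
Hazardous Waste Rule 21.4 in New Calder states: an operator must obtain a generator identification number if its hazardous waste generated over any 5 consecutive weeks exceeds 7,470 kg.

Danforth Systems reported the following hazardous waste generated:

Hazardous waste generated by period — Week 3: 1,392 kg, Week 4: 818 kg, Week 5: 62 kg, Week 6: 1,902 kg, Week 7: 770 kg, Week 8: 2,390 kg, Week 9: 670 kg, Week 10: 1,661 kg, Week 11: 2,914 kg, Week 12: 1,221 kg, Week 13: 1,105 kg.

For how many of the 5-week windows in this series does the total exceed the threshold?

3

Week 3–Week 7: 1,392 kg + 818 kg + 62 kg + 1,902 kg + 770 kg = 4,944 kg (under)
Week 4–Week 8: 818 kg + 62 kg + 1,902 kg + 770 kg + 2,390 kg = 5,942 kg (under)
Week 5–Week 9: 62 kg + 1,902 kg + 770 kg + 2,390 kg + 670 kg = 5,794 kg (under)
Week 6–Week 10: 1,902 kg + 770 kg + 2,390 kg + 670 kg + 1,661 kg = 7,393 kg (under)
Week 7–Week 11: 770 kg + 2,390 kg + 670 kg + 1,661 kg + 2,914 kg = 8,405 kg (over)
Week 8–Week 12: 2,390 kg + 670 kg + 1,661 kg + 2,914 kg + 1,221 kg = 8,856 kg (over)
Week 9–Week 13: 670 kg + 1,661 kg + 2,914 kg + 1,221 kg + 1,105 kg = 7,571 kg (over)
3 windows exceed the threshold.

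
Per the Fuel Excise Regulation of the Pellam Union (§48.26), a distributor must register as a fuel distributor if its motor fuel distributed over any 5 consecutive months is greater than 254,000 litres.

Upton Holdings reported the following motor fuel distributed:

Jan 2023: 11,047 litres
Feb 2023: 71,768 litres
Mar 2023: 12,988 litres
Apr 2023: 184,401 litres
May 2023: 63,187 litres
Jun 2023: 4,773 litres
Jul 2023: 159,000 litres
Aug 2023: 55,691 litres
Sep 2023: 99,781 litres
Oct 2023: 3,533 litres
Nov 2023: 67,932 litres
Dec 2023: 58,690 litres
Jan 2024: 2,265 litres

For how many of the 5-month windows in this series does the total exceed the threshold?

8

Jan 2023–May 2023: 11,047 litres + 71,768 litres + 12,988 litres + 184,401 litres + 63,187 litres = 343,391 litres (over)
Feb 2023–Jun 2023: 71,768 litres + 12,988 litres + 184,401 litres + 63,187 litres + 4,773 litres = 337,117 litres (over)
Mar 2023–Jul 2023: 12,988 litres + 184,401 litres + 63,187 litres + 4,773 litres + 159,000 litres = 424,349 litres (over)
Apr 2023–Aug 2023: 184,401 litres + 63,187 litres + 4,773 litres + 159,000 litres + 55,691 litres = 467,052 litres (over)
May 2023–Sep 2023: 63,187 litres + 4,773 litres + 159,000 litres + 55,691 litres + 99,781 litres = 382,432 litres (over)
Jun 2023–Oct 2023: 4,773 litres + 159,000 litres + 55,691 litres + 99,781 litres + 3,533 litres = 322,778 litres (over)
Jul 2023–Nov 2023: 159,000 litres + 55,691 litres + 99,781 litres + 3,533 litres + 67,932 litres = 385,937 litres (over)
Aug 2023–Dec 2023: 55,691 litres + 99,781 litres + 3,533 litres + 67,932 litres + 58,690 litres = 285,627 litres (over)
Sep 2023–Jan 2024: 99,781 litres + 3,533 litres + 67,932 litres + 58,690 litres + 2,265 litres = 232,201 litres (under)
8 windows exceed the threshold.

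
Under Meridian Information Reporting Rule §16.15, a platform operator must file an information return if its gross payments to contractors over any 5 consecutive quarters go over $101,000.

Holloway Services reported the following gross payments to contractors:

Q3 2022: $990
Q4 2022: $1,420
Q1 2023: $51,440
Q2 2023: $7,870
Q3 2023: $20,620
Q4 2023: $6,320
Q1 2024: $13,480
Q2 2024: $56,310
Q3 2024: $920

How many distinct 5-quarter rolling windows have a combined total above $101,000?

Q3 2022–Q3 2023: $990 + $1,420 + $51,440 + $7,870 + $20,620 = $82,340 (under)
Q4 2022–Q4 2023: $1,420 + $51,440 + $7,870 + $20,620 + $6,320 = $87,670 (under)
Q1 2023–Q1 2024: $51,440 + $7,870 + $20,620 + $6,320 + $13,480 = $99,730 (under)
Q2 2023–Q2 2024: $7,870 + $20,620 + $6,320 + $13,480 + $56,310 = $104,600 (over)
Q3 2023–Q3 2024: $20,620 + $6,320 + $13,480 + $56,310 + $920 = $97,650 (under)
1 window exceeds the threshold.

1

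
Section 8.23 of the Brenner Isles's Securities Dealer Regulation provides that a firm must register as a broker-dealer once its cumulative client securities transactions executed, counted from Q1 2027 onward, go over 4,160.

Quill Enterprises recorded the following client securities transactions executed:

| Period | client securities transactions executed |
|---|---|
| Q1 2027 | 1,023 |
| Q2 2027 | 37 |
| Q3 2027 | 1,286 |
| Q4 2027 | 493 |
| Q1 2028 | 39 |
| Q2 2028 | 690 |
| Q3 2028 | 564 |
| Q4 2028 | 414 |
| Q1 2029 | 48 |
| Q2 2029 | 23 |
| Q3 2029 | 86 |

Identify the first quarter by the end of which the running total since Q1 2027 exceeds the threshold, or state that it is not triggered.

Through Q1 2027: 1,023
Through Q2 2027: 1,060
Through Q3 2027: 2,346
Through Q4 2027: 2,839
Through Q1 2028: 2,878
Through Q2 2028: 3,568
Through Q3 2028: 4,132
Through Q4 2028: 4,546 ← exceeds threshold

Q4 2028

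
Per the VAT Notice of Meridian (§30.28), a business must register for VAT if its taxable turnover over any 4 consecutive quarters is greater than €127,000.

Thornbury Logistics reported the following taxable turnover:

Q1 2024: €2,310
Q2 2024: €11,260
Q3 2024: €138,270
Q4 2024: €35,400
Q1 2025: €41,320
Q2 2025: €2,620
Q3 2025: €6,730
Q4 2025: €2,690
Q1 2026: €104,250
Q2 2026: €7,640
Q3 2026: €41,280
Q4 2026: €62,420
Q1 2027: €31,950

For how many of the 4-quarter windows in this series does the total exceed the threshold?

6

Q1 2024–Q4 2024: €2,310 + €11,260 + €138,270 + €35,400 = €187,240 (over)
Q2 2024–Q1 2025: €11,260 + €138,270 + €35,400 + €41,320 = €226,250 (over)
Q3 2024–Q2 2025: €138,270 + €35,400 + €41,320 + €2,620 = €217,610 (over)
Q4 2024–Q3 2025: €35,400 + €41,320 + €2,620 + €6,730 = €86,070 (under)
Q1 2025–Q4 2025: €41,320 + €2,620 + €6,730 + €2,690 = €53,360 (under)
Q2 2025–Q1 2026: €2,620 + €6,730 + €2,690 + €104,250 = €116,290 (under)
Q3 2025–Q2 2026: €6,730 + €2,690 + €104,250 + €7,640 = €121,310 (under)
Q4 2025–Q3 2026: €2,690 + €104,250 + €7,640 + €41,280 = €155,860 (over)
Q1 2026–Q4 2026: €104,250 + €7,640 + €41,280 + €62,420 = €215,590 (over)
Q2 2026–Q1 2027: €7,640 + €41,280 + €62,420 + €31,950 = €143,290 (over)
6 windows exceed the threshold.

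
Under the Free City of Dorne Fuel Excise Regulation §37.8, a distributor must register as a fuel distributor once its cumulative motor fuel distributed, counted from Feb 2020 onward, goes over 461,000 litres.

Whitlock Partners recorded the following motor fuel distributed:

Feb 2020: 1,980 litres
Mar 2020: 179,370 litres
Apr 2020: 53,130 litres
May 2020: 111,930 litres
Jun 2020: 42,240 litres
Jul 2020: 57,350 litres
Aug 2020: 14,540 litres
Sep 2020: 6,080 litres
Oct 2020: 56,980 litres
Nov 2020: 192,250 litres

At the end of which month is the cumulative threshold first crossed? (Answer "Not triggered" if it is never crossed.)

Sep 2020

Through Feb 2020: 1,980 litres
Through Mar 2020: 181,350 litres
Through Apr 2020: 234,480 litres
Through May 2020: 346,410 litres
Through Jun 2020: 388,650 litres
Through Jul 2020: 446,000 litres
Through Aug 2020: 460,540 litres
Through Sep 2020: 466,620 litres ← exceeds threshold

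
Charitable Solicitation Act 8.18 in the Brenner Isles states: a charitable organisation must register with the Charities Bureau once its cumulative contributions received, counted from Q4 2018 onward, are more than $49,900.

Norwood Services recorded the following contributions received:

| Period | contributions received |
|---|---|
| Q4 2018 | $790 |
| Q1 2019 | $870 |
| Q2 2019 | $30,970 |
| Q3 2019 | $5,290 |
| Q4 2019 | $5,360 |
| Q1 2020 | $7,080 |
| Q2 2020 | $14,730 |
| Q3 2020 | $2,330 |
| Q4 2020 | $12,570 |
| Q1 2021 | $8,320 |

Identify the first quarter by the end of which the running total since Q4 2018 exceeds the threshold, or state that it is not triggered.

Q1 2020

Through Q4 2018: $790
Through Q1 2019: $1,660
Through Q2 2019: $32,630
Through Q3 2019: $37,920
Through Q4 2019: $43,280
Through Q1 2020: $50,360 ← exceeds threshold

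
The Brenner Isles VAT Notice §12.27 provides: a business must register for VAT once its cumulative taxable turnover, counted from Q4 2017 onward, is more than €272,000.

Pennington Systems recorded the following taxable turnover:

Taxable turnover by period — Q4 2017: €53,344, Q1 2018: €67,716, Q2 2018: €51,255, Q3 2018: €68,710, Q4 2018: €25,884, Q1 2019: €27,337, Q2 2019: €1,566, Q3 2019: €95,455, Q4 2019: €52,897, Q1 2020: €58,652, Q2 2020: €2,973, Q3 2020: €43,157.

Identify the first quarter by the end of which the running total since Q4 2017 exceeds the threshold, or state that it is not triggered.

Through Q4 2017: €53,344
Through Q1 2018: €121,060
Through Q2 2018: €172,315
Through Q3 2018: €241,025
Through Q4 2018: €266,909
Through Q1 2019: €294,246 ← exceeds threshold

Q1 2019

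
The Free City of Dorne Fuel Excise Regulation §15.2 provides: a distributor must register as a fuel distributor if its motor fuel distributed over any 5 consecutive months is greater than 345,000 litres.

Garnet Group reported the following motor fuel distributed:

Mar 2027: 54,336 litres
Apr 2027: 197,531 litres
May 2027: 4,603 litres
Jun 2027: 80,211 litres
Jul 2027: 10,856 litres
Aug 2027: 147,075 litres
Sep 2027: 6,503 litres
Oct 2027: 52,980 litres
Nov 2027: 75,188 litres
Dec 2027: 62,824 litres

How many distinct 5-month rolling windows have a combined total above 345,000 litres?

Mar 2027–Jul 2027: 54,336 litres + 197,531 litres + 4,603 litres + 80,211 litres + 10,856 litres = 347,537 litres (over)
Apr 2027–Aug 2027: 197,531 litres + 4,603 litres + 80,211 litres + 10,856 litres + 147,075 litres = 440,276 litres (over)
May 2027–Sep 2027: 4,603 litres + 80,211 litres + 10,856 litres + 147,075 litres + 6,503 litres = 249,248 litres (under)
Jun 2027–Oct 2027: 80,211 litres + 10,856 litres + 147,075 litres + 6,503 litres + 52,980 litres = 297,625 litres (under)
Jul 2027–Nov 2027: 10,856 litres + 147,075 litres + 6,503 litres + 52,980 litres + 75,188 litres = 292,602 litres (under)
Aug 2027–Dec 2027: 147,075 litres + 6,503 litres + 52,980 litres + 75,188 litres + 62,824 litres = 344,570 litres (under)
2 windows exceed the threshold.

2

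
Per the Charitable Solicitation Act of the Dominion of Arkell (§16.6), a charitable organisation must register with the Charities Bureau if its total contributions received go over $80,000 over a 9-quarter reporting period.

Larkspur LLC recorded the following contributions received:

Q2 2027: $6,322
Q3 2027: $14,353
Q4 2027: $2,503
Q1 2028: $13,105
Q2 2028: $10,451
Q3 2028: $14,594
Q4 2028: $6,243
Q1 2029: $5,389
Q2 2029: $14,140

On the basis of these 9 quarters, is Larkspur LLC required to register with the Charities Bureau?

Yes

Total contributions received: $6,322 + $14,353 + $2,503 + $13,105 + $10,451 + $14,594 + $6,243 + $5,389 + $14,140 = $87,100.
$87,100 > $80,000, so the threshold is exceeded.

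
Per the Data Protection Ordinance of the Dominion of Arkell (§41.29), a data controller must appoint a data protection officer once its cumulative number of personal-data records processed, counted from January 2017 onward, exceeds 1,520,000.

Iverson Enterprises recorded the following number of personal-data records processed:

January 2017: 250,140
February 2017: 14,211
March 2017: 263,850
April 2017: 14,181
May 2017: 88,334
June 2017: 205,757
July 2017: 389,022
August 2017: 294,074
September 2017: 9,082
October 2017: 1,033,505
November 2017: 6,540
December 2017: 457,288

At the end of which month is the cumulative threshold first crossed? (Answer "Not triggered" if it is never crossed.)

Through January 2017: 250,140
Through February 2017: 264,351
Through March 2017: 528,201
Through April 2017: 542,382
Through May 2017: 630,716
Through June 2017: 836,473
Through July 2017: 1,225,495
Through August 2017: 1,519,569
Through September 2017: 1,528,651 ← exceeds threshold

September 2017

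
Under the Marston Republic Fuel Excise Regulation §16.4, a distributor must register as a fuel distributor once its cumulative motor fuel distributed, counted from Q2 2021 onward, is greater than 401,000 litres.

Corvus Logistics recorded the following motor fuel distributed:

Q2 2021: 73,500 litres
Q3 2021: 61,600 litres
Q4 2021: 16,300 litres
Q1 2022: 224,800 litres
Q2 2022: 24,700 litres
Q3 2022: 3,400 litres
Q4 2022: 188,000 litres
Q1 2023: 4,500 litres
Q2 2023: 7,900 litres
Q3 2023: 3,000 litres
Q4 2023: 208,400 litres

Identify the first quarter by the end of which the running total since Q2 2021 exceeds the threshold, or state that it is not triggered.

Through Q2 2021: 73,500 litres
Through Q3 2021: 135,100 litres
Through Q4 2021: 151,400 litres
Through Q1 2022: 376,200 litres
Through Q2 2022: 400,900 litres
Through Q3 2022: 404,300 litres ← exceeds threshold

Q3 2022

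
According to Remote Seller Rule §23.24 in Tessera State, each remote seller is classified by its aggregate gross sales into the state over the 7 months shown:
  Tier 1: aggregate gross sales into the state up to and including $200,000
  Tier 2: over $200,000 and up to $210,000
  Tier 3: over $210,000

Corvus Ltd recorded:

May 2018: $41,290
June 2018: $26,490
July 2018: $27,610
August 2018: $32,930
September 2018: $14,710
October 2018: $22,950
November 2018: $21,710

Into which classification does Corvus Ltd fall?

Aggregate gross sales into the state: $41,290 + $26,490 + $27,610 + $32,930 + $14,710 + $22,950 + $21,710 = $187,690.
$187,690 ≤ $200,000, so Tier 1 applies.

Tier 1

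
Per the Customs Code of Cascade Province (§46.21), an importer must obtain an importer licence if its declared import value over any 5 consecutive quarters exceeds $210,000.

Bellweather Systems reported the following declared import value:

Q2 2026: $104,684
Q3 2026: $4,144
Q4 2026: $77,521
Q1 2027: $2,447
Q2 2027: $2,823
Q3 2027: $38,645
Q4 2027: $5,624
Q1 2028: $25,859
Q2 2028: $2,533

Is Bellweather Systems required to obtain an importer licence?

No

Q2 2026–Q2 2027: $104,684 + $4,144 + $77,521 + $2,447 + $2,823 = $191,619 (under)
Q3 2026–Q3 2027: $4,144 + $77,521 + $2,447 + $2,823 + $38,645 = $125,580 (under)
Q4 2026–Q4 2027: $77,521 + $2,447 + $2,823 + $38,645 + $5,624 = $127,060 (under)
Q1 2027–Q1 2028: $2,447 + $2,823 + $38,645 + $5,624 + $25,859 = $75,398 (under)
Q2 2027–Q2 2028: $2,823 + $38,645 + $5,624 + $25,859 + $2,533 = $75,484 (under)
No window exceeds $210,000.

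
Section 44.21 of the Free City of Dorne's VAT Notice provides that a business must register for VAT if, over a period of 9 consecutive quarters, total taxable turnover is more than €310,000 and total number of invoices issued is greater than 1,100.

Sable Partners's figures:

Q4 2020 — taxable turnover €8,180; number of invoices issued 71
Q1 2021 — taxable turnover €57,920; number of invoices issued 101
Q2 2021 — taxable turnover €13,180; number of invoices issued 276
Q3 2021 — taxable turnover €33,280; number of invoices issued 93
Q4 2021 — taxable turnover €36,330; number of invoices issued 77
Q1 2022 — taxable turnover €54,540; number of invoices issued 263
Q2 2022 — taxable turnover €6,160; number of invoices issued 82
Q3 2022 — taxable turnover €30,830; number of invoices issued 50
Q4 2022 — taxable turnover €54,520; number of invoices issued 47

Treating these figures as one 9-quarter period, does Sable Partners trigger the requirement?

Total taxable turnover: €8,180 + €57,920 + €13,180 + €33,280 + €36,330 + €54,540 + €6,160 + €30,830 + €54,520 = €294,940 (≤ €310,000).
Total number of invoices issued: 71 + 101 + 276 + 93 + 77 + 263 + 82 + 50 + 47 = 1,060 (≤ 1,100).
The test is 'and': the rule requires both, and at least one is not exceeded.

No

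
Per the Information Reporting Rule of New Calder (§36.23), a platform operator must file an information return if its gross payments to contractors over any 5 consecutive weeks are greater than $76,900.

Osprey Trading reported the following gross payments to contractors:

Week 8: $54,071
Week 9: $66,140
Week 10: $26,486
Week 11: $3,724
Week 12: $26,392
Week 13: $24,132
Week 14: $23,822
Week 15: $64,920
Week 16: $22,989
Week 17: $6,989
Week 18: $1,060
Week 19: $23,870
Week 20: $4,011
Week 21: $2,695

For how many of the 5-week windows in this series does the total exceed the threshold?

Week 8–Week 12: $54,071 + $66,140 + $26,486 + $3,724 + $26,392 = $176,813 (over)
Week 9–Week 13: $66,140 + $26,486 + $3,724 + $26,392 + $24,132 = $146,874 (over)
Week 10–Week 14: $26,486 + $3,724 + $26,392 + $24,132 + $23,822 = $104,556 (over)
Week 11–Week 15: $3,724 + $26,392 + $24,132 + $23,822 + $64,920 = $142,990 (over)
Week 12–Week 16: $26,392 + $24,132 + $23,822 + $64,920 + $22,989 = $162,255 (over)
Week 13–Week 17: $24,132 + $23,822 + $64,920 + $22,989 + $6,989 = $142,852 (over)
Week 14–Week 18: $23,822 + $64,920 + $22,989 + $6,989 + $1,060 = $119,780 (over)
Week 15–Week 19: $64,920 + $22,989 + $6,989 + $1,060 + $23,870 = $119,828 (over)
Week 16–Week 20: $22,989 + $6,989 + $1,060 + $23,870 + $4,011 = $58,919 (under)
Week 17–Week 21: $6,989 + $1,060 + $23,870 + $4,011 + $2,695 = $38,625 (under)
8 windows exceed the threshold.

8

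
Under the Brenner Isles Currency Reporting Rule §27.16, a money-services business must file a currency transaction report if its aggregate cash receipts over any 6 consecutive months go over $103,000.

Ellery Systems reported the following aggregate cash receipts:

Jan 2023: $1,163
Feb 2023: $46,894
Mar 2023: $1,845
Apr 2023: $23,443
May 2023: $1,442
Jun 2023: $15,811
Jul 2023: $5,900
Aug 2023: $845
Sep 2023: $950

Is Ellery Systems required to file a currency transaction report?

No

Jan 2023–Jun 2023: $1,163 + $46,894 + $1,845 + $23,443 + $1,442 + $15,811 = $90,598 (under)
Feb 2023–Jul 2023: $46,894 + $1,845 + $23,443 + $1,442 + $15,811 + $5,900 = $95,335 (under)
Mar 2023–Aug 2023: $1,845 + $23,443 + $1,442 + $15,811 + $5,900 + $845 = $49,286 (under)
Apr 2023–Sep 2023: $23,443 + $1,442 + $15,811 + $5,900 + $845 + $950 = $48,391 (under)
No window exceeds $103,000.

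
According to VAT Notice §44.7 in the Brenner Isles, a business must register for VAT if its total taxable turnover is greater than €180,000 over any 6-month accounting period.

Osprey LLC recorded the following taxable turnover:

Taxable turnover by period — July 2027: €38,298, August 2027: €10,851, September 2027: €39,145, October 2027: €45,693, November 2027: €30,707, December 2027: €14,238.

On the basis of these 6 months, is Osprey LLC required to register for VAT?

No

Total taxable turnover: €38,298 + €10,851 + €39,145 + €45,693 + €30,707 + €14,238 = €178,932.
€178,932 ≤ €180,000, so the threshold is not exceeded.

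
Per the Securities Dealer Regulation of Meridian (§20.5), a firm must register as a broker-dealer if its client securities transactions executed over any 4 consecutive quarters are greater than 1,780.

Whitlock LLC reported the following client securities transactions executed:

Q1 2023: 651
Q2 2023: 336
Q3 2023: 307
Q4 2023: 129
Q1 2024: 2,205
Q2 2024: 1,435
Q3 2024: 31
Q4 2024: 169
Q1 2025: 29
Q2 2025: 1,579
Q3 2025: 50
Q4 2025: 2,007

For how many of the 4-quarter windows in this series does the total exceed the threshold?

7

Q1 2023–Q4 2023: 651 + 336 + 307 + 129 = 1,423 (under)
Q2 2023–Q1 2024: 336 + 307 + 129 + 2,205 = 2,977 (over)
Q3 2023–Q2 2024: 307 + 129 + 2,205 + 1,435 = 4,076 (over)
Q4 2023–Q3 2024: 129 + 2,205 + 1,435 + 31 = 3,800 (over)
Q1 2024–Q4 2024: 2,205 + 1,435 + 31 + 169 = 3,840 (over)
Q2 2024–Q1 2025: 1,435 + 31 + 169 + 29 = 1,664 (under)
Q3 2024–Q2 2025: 31 + 169 + 29 + 1,579 = 1,808 (over)
Q4 2024–Q3 2025: 169 + 29 + 1,579 + 50 = 1,827 (over)
Q1 2025–Q4 2025: 29 + 1,579 + 50 + 2,007 = 3,665 (over)
7 windows exceed the threshold.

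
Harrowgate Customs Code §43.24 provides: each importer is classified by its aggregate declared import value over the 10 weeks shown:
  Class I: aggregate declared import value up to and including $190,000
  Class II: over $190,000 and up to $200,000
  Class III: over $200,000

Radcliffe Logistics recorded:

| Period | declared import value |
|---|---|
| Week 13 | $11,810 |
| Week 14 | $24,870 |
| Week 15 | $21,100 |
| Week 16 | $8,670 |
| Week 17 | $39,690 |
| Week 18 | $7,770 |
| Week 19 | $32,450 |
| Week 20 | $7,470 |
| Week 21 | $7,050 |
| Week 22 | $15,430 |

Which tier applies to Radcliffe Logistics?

Aggregate declared import value: $11,810 + $24,870 + $21,100 + $8,670 + $39,690 + $7,770 + $32,450 + $7,470 + $7,050 + $15,430 = $176,310.
$176,310 ≤ $190,000, so Class I applies.

Class I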